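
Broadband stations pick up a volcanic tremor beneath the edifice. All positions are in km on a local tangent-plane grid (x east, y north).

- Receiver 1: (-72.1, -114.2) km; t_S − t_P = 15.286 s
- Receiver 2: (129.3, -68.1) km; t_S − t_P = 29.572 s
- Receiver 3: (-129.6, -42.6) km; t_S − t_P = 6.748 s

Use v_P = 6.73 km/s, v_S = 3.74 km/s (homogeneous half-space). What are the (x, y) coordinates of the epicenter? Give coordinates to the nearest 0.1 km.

Distance from S−P lag: d = Δt · v_P v_S / (v_P − v_S) = Δt · (6.73·3.74)/(6.73−3.74) ≈ 8.4181·Δt.
So d_Receiver 1 = 128.68, d_Receiver 2 = 248.94, d_Receiver 3 = 56.81 km.
Circle about each station: (x + 72.1)² + (y + 114.2)² = 128.68²; (x − 129.3)² + (y + 68.1)² = 248.94²; (x + 129.6)² + (y + 42.6)² = 56.81².
Subtracting pairs of circle equations eliminates x²+y² and gives linear equations (the radical axes):
402.8 x + 92.2 y = -42296.53
-115.0 x + 143.2 y = 13702.04
Solving the 2×2 system: x ≈ -107.2, y ≈ 9.6 km.

(-107.2, 9.6)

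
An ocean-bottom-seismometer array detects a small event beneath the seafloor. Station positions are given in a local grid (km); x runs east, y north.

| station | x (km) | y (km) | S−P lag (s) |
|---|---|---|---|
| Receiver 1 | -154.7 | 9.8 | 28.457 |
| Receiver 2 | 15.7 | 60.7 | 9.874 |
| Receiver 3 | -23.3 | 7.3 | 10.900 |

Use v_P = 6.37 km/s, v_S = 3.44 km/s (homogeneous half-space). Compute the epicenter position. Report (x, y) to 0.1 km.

x ≈ 57.9 km, y ≈ 0.1 km

Distance from S−P lag: d = Δt · v_P v_S / (v_P − v_S) = Δt · (6.37·3.44)/(6.37−3.44) ≈ 7.4788·Δt.
So d_Receiver 1 = 212.82, d_Receiver 2 = 73.85, d_Receiver 3 = 81.52 km.
Circle about each station: (x + 154.7)² + (y − 9.8)² = 212.82²; (x − 15.7)² + (y − 60.7)² = 73.85²; (x + 23.3)² + (y − 7.3)² = 81.52².
Subtracting the Receiver 1 equation from the Receiver 2 and Receiver 3 equations removes the quadratic terms:
340.8 x + 101.8 y = 19741.38
262.8 x − 5.0 y = 15214.89
Solving the 2×2 system: x ≈ 57.9, y ≈ 0.1 km.
Check against Receiver 1 (with the unrounded x, y): √((x + 154.7)²+(y − 9.8)²) = 212.82 ≈ 212.82 km. ✓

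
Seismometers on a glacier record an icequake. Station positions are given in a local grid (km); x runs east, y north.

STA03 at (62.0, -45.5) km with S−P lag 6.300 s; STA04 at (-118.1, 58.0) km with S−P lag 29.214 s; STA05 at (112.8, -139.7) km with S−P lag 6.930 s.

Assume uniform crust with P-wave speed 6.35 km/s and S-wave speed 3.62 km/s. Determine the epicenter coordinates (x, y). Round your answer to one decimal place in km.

Distance from S−P lag: d = Δt · v_P v_S / (v_P − v_S) = Δt · (6.35·3.62)/(6.35−3.62) ≈ 8.4201·Δt.
So d_STA03 = 53.05, d_STA04 = 245.99, d_STA05 = 58.35 km.
Circle about each station: (x − 62.0)² + (y + 45.5)² = 53.05²; (x + 118.1)² + (y − 58.0)² = 245.99²; (x − 112.8)² + (y + 139.7)² = 58.35².
Subtracting the STA03 equation from the STA04 and STA05 equations removes the quadratic terms:
-360.2 x + 207.0 y = -46299.42
101.6 x − 188.4 y = 25735.26
Solving the 2×2 system: x ≈ 72.5, y ≈ -97.5 km.

(72.5, -97.5)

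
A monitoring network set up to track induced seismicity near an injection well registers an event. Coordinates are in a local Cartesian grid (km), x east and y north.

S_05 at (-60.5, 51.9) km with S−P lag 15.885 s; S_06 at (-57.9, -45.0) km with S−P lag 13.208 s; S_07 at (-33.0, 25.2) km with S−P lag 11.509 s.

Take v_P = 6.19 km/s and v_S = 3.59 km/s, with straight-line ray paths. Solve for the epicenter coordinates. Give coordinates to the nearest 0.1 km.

x ≈ 52.8 km, y ≈ -22.9 km

Distance from S−P lag: d = Δt · v_P v_S / (v_P − v_S) = Δt · (6.19·3.59)/(6.19−3.59) ≈ 8.5470·Δt.
So d_S_05 = 135.77, d_S_06 = 112.89, d_S_07 = 98.37 km.
Circle about each station: (x + 60.5)² + (y − 51.9)² = 135.77²; (x + 57.9)² + (y + 45.0)² = 112.89²; (x + 33.0)² + (y − 25.2)² = 98.37².
Subtracting pairs of circle equations eliminates x²+y² and gives linear equations (the radical axes):
5.2 x − 193.8 y = 4712.89
55.0 x − 53.4 y = 4127.02
Solving the 2×2 system: x ≈ 52.8, y ≈ -22.9 km.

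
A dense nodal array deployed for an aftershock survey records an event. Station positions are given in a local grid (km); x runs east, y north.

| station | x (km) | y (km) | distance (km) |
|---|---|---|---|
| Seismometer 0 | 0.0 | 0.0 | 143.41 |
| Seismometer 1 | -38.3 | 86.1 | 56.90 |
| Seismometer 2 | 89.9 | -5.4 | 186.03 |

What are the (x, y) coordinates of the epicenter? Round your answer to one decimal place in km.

Circle about each station: x² + y² = 143.41²; (x + 38.3)² + (y − 86.1)² = 56.90²; (x − 89.9)² + (y + 5.4)² = 186.03².
Subtracting pairs of circle equations eliminates x²+y² and gives linear equations (the radical axes):
-76.6 x + 172.2 y = 26208.92
179.8 x − 10.8 y = -5929.56
Solving the 2×2 system: x ≈ -24.5, y ≈ 141.3 km.

-24.5 km east, 141.3 km north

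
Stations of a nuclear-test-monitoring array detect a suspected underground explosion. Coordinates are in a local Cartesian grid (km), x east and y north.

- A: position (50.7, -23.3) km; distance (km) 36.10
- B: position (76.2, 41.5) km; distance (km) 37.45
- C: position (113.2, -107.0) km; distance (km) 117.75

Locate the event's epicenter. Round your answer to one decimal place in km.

Circle about each station: (x − 50.7)² + (y + 23.3)² = 36.10²; (x − 76.2)² + (y − 41.5)² = 37.45²; (x − 113.2)² + (y + 107.0)² = 117.75².
Subtracting pairs of circle equations eliminates x²+y² and gives linear equations (the radical axes):
51.0 x + 129.6 y = 4316.02
125.0 x − 167.4 y = 8588.01
Solving the 2×2 system: x ≈ 74.2, y ≈ 4.1 km.

x ≈ 74.2 km, y ≈ 4.1 km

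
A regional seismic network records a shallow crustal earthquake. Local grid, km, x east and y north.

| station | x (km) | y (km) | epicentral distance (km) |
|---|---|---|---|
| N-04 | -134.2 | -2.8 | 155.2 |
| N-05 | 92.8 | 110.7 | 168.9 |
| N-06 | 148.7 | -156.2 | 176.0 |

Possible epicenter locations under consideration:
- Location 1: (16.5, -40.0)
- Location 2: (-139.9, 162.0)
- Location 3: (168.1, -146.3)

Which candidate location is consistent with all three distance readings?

For each candidate, compare |candidate − station| to the reported distance:
Location 1: residuals N-04 0.0, N-05 0.0, N-06 0.0 → max 0.0 km
Location 2: residuals N-04 9.7, N-05 69.4, N-06 253.6 → max 253.6 km
Location 3: residuals N-04 179.4, N-05 98.9, N-06 154.2 → max 179.4 km
Only Location 1 has all residuals ≈ 0.

Location 1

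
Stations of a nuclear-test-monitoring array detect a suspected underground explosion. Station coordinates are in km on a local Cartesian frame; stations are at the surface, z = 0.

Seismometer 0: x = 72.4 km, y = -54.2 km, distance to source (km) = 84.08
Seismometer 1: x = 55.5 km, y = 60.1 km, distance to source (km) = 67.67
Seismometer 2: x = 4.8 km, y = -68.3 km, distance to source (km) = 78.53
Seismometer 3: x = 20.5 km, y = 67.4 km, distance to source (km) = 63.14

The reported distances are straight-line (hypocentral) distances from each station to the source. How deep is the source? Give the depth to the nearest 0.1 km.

Each station gives a sphere (x−x_i)² + (y−y_i)² + z² = d_i² (stations at z=0).
Subtracting the Seismometer 0 sphere from Seismometer 1 and Seismometer 2: z² cancels, leaving linear equations in x and y:
-33.8 x + 228.6 y = 1003.08
-135.2 x − 28.2 y = -2588.98
Solving: x ≈ 17.689, y ≈ 7.003 km (keep extra digits for the depth step; rounded: 17.7, 7.0).
Then from the Seismometer 0 sphere: z² = 84.08² − (x − 72.4)² − (y + 54.2)² with x = 17.689, y = 7.003, so z ≈ 18.175 ≈ 18.2 km.

z ≈ 18.2 km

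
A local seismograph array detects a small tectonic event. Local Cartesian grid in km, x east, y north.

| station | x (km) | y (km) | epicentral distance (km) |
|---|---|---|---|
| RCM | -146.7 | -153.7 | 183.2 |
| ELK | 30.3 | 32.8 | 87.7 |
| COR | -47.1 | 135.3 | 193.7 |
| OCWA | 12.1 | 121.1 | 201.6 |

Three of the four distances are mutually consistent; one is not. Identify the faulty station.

Solve using three stations at a time. Using RCM, ELK, COR (subtract circle equations pairwise → linear system) gives (x, y) ≈ (5.2, -51.2).
Distances from that point to each station vs reported:
  RCM: calculated 183.2 vs reported 183.2 → residual 0.0 km
  ELK: calculated 87.7 vs reported 87.7 → residual 0.0 km
  COR: calculated 193.7 vs reported 193.7 → residual 0.0 km
  OCWA: calculated 172.5 vs reported 201.6 → residual 29.1 km
RCM, ELK, COR are mutually consistent (residuals ≈ 0); OCWA is off by 29.1 km.

OCWA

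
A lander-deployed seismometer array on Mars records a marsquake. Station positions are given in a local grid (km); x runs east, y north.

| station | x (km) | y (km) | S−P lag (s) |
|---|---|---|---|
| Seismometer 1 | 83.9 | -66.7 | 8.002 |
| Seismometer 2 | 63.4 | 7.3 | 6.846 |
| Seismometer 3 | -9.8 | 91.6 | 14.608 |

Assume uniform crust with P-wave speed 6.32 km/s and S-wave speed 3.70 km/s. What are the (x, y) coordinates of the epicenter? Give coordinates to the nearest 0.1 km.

Distance from S−P lag: d = Δt · v_P v_S / (v_P − v_S) = Δt · (6.32·3.70)/(6.32−3.70) ≈ 8.9252·Δt.
So d_Seismometer 1 = 71.42, d_Seismometer 2 = 61.10, d_Seismometer 3 = 130.38 km.
Circle about each station: (x − 83.9)² + (y + 66.7)² = 71.42²; (x − 63.4)² + (y − 7.3)² = 61.10²; (x + 9.8)² + (y − 91.6)² = 130.38².
Subtracting the Seismometer 1 equation from the Seismometer 2 and Seismometer 3 equations removes the quadratic terms:
-41.0 x + 148.0 y = -6047.64
-187.4 x + 316.6 y = -14899.63
Solving the 2×2 system: x ≈ 19.7, y ≈ -35.4 km.
Check against Seismometer 1 (with the unrounded x, y): √((x − 83.9)²+(y + 66.7)²) = 71.43 ≈ 71.42 km. ✓

19.7 km east, -35.4 km north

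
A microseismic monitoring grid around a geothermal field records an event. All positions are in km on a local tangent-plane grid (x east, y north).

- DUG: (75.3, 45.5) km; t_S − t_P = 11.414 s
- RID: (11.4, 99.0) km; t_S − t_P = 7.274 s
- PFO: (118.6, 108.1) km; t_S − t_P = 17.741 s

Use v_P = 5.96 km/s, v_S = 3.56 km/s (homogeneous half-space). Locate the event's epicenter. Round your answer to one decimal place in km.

Distance from S−P lag: d = Δt · v_P v_S / (v_P − v_S) = Δt · (5.96·3.56)/(5.96−3.56) ≈ 8.8407·Δt.
So d_DUG = 100.91, d_RID = 64.31, d_PFO = 156.84 km.
Circle about each station: (x − 75.3)² + (y − 45.5)² = 100.91²; (x − 11.4)² + (y − 99.0)² = 64.31²; (x − 118.6)² + (y − 108.1)² = 156.84².
Subtracting pairs of circle equations eliminates x²+y² and gives linear equations (the radical axes):
-127.8 x + 107.0 y = 8237.67
86.6 x + 125.2 y = 3595.27
Solving the 2×2 system: x ≈ -25.6, y ≈ 46.4 km.

-25.6 km east, 46.4 km north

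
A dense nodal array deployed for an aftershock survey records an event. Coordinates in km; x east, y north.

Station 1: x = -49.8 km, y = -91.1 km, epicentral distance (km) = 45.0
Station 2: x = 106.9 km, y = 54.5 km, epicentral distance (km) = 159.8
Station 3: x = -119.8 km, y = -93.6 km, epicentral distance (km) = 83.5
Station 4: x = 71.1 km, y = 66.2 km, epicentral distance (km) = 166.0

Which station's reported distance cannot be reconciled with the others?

Station 2

Solve using three stations at a time. Using Station 1, Station 3, Station 4 (subtract circle equations pairwise → linear system) gives (x, y) ≈ (-51.1, -46.1).
Distances from that point to each station vs reported:
  Station 1: calculated 45.0 vs reported 45.0 → residual 0.0 km
  Station 2: calculated 187.3 vs reported 159.8 → residual 27.5 km
  Station 3: calculated 83.5 vs reported 83.5 → residual 0.0 km
  Station 4: calculated 166.0 vs reported 166.0 → residual 0.0 km
Station 1, Station 3, Station 4 are mutually consistent (residuals ≈ 0); Station 2 is off by 27.5 km.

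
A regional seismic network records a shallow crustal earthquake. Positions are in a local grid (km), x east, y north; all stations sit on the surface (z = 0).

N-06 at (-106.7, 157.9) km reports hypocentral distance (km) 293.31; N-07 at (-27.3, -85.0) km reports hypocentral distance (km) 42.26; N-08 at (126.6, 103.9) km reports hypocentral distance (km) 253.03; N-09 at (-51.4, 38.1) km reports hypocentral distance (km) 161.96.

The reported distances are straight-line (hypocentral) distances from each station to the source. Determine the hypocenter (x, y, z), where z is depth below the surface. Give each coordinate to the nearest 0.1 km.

x ≈ 0.2 km, y ≈ -115.0 km, depth ≈ 11.4 km

Each station gives a sphere (x−x_i)² + (y−y_i)² + z² = d_i² (stations at z=0).
Subtracting the N-06 sphere from N-07 and N-08: z² cancels, leaving linear equations in x and y:
158.8 x − 485.8 y = 55897.84
466.6 x − 108.0 y = 12512.05
Solving: x ≈ 0.198, y ≈ -114.999 km (keep extra digits for the depth step; rounded: 0.2, -115.0).
Then from the N-06 sphere: z² = 293.31² − (x + 106.7)² − (y − 157.9)² with x = 0.198, y = -114.999, so z ≈ 11.389 ≈ 11.4 km.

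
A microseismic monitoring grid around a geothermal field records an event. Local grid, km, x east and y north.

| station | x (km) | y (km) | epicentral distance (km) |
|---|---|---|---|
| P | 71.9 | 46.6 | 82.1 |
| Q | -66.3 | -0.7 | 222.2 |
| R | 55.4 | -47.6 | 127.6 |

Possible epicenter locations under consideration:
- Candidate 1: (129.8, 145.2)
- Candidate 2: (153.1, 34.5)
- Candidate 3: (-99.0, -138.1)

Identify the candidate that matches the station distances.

For each candidate, compare |candidate − station| to the reported distance:
Candidate 1: residuals P 32.2, Q 22.2, R 79.1 → max 79.1 km
Candidate 2: residuals P 0.0, Q 0.0, R 0.0 → max 0.0 km
Candidate 3: residuals P 169.5, Q 81.0, R 51.4 → max 169.5 km
Only Candidate 2 has all residuals ≈ 0.

Candidate 2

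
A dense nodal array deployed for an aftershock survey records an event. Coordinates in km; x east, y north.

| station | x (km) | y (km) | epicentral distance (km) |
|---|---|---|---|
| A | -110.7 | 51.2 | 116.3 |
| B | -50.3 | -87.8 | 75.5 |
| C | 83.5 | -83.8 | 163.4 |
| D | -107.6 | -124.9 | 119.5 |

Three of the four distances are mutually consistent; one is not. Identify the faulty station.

A

Solve using three stations at a time. Using B, C, D (subtract circle equations pairwise → linear system) gives (x, y) ≈ (-64.0, -13.8).
Distances from that point to each station vs reported:
  A: calculated 80.0 vs reported 116.3 → residual 36.3 km
  B: calculated 75.3 vs reported 75.5 → residual 0.2 km
  C: calculated 163.3 vs reported 163.4 → residual 0.1 km
  D: calculated 119.4 vs reported 119.5 → residual 0.1 km
B, C, D are mutually consistent (residuals ≈ 0); A is off by 36.3 km.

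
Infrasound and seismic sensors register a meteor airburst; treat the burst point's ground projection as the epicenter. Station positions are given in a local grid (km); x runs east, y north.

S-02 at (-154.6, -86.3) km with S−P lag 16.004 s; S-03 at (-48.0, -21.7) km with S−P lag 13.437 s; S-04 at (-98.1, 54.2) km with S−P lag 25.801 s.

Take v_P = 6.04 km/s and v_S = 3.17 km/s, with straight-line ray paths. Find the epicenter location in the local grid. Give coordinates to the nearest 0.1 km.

Distance from S−P lag: d = Δt · v_P v_S / (v_P − v_S) = Δt · (6.04·3.17)/(6.04−3.17) ≈ 6.6714·Δt.
So d_S-02 = 106.77, d_S-03 = 89.64, d_S-04 = 172.13 km.
Circle about each station: (x + 154.6)² + (y + 86.3)² = 106.77²; (x + 48.0)² + (y + 21.7)² = 89.64²; (x + 98.1)² + (y − 54.2)² = 172.13².
Subtracting pairs of circle equations eliminates x²+y² and gives linear equations (the radical axes):
213.2 x + 129.2 y = -25209.46
113.0 x + 281.0 y = -37016.50
Solving the 2×2 system: x ≈ -50.8, y ≈ -111.3 km.

-50.8 km east, -111.3 km north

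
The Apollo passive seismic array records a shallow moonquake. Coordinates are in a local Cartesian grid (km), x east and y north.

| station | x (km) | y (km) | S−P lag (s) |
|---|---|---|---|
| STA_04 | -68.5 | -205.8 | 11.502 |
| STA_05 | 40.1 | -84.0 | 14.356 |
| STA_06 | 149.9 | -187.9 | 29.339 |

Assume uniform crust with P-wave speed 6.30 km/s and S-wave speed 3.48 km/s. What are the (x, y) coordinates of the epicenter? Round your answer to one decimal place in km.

-66.7 km east, -116.4 km north

Distance from S−P lag: d = Δt · v_P v_S / (v_P − v_S) = Δt · (6.30·3.48)/(6.30−3.48) ≈ 7.7745·Δt.
So d_STA_04 = 89.42, d_STA_05 = 111.61, d_STA_06 = 228.10 km.
Circle about each station: (x + 68.5)² + (y + 205.8)² = 89.42²; (x − 40.1)² + (y + 84.0)² = 111.61²; (x − 149.9)² + (y + 187.9)² = 228.10².
Subtracting pairs of circle equations eliminates x²+y² and gives linear equations (the radical axes):
217.2 x + 243.6 y = -42842.74
436.8 x + 35.8 y = -33303.14
Solving the 2×2 system: x ≈ -66.7, y ≈ -116.4 km.
Check against STA_04 (with the unrounded x, y): √((x + 68.5)²+(y + 205.8)²) = 89.42 ≈ 89.42 km. ✓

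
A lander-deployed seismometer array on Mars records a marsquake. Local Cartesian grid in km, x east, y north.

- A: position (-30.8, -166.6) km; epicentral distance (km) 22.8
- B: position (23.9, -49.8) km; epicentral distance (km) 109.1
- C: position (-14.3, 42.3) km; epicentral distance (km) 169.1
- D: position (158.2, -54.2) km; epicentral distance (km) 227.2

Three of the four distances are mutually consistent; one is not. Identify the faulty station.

Solve using three stations at a time. Using B, C, D (subtract circle equations pairwise → linear system) gives (x, y) ≈ (-59.1, -120.9).
Distances from that point to each station vs reported:
  A: calculated 53.8 vs reported 22.8 → residual 31.0 km
  B: calculated 109.2 vs reported 109.1 → residual 0.1 km
  C: calculated 169.2 vs reported 169.1 → residual 0.1 km
  D: calculated 227.3 vs reported 227.2 → residual 0.1 km
B, C, D are mutually consistent (residuals ≈ 0); A is off by 31.0 km.

A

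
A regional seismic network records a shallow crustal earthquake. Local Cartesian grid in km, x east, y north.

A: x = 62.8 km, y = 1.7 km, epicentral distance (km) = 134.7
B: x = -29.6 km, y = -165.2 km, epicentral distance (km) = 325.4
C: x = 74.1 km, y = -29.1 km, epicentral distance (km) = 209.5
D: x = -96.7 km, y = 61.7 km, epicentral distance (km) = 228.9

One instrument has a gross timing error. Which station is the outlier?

C

Solve using three stations at a time. Using A, B, D (subtract circle equations pairwise → linear system) gives (x, y) ≈ (124.2, 121.5).
Distances from that point to each station vs reported:
  A: calculated 134.6 vs reported 134.7 → residual 0.1 km
  B: calculated 325.4 vs reported 325.4 → residual 0.0 km
  C: calculated 158.7 vs reported 209.5 → residual 50.8 km
  D: calculated 228.9 vs reported 228.9 → residual 0.0 km
A, B, D are mutually consistent (residuals ≈ 0); C is off by 50.8 km.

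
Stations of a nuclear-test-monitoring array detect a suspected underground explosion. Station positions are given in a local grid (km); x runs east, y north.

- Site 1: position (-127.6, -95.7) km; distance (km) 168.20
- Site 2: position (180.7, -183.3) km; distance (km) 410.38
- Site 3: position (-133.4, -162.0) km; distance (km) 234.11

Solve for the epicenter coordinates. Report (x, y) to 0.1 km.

(-140.6, 72.0)

Circle about each station: (x + 127.6)² + (y + 95.7)² = 168.20²; (x − 180.7)² + (y + 183.3)² = 410.38²; (x + 133.4)² + (y + 162.0)² = 234.11².
Subtracting the Site 1 equation from the Site 2 and Site 3 equations removes the quadratic terms:
616.6 x − 175.2 y = -99309.37
-11.6 x − 132.6 y = -7916.94
Solving the 2×2 system: x ≈ -140.6, y ≈ 72.0 km.
Check against Site 1 (with the unrounded x, y): √((x + 127.6)²+(y + 95.7)²) = 168.21 ≈ 168.20 km. ✓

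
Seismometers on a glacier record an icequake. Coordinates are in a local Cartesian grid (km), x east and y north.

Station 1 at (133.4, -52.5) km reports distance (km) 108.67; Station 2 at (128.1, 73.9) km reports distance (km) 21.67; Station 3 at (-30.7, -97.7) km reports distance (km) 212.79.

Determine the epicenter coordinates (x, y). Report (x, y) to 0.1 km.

117.5 km east, 55.0 km north

Circle about each station: (x − 133.4)² + (y + 52.5)² = 108.67²; (x − 128.1)² + (y − 73.9)² = 21.67²; (x + 30.7)² + (y + 97.7)² = 212.79².
Subtracting the Station 1 equation from the Station 2 and Station 3 equations removes the quadratic terms:
-10.6 x + 252.8 y = 12658.59
-328.2 x − 90.4 y = -43534.45
Solving the 2×2 system: x ≈ 117.5, y ≈ 55.0 km.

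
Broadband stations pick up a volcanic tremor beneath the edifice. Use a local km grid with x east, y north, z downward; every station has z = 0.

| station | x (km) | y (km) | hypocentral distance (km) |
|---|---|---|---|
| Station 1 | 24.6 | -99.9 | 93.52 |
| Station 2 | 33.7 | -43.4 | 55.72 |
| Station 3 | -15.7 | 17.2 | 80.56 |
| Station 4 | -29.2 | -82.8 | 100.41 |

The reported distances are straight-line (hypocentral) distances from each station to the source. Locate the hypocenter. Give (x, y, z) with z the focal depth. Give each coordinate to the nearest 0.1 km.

Each station gives a sphere (x−x_i)² + (y−y_i)² + z² = d_i² (stations at z=0).
Subtracting the Station 1 sphere from Station 2 and Station 3: z² cancels, leaving linear equations in x and y:
18.2 x + 113.0 y = -1924.65
-80.6 x + 234.2 y = -7786.76
Solving: x ≈ 32.098, y ≈ -22.202 km (keep extra digits for the depth step; rounded: 32.1, -22.2).
Then from the Station 1 sphere: z² = 93.52² − (x − 24.6)² − (y + 99.9)² with x = 32.098, y = -22.202, so z ≈ 51.505 ≈ 51.5 km.

(32.1, -22.2, 51.5)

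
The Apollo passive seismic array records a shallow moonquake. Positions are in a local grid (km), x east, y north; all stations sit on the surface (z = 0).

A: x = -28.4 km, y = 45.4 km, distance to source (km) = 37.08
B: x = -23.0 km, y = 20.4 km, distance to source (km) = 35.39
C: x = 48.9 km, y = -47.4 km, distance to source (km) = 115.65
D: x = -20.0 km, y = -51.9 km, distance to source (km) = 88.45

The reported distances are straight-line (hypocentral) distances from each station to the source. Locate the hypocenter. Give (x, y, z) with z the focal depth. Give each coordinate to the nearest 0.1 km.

Each station gives a sphere (x−x_i)² + (y−y_i)² + z² = d_i² (stations at z=0).
Subtracting the A sphere from B and C: z² cancels, leaving linear equations in x and y:
10.8 x − 50.0 y = -1800.09
154.6 x − 185.6 y = -10229.75
Solving: x ≈ -30.983, y ≈ 29.309 km (keep extra digits for the depth step; rounded: -31.0, 29.3).
Then from the A sphere: z² = 37.08² − (x + 28.4)² − (y − 45.4)² with x = -30.983, y = 29.309, so z ≈ 33.307 ≈ 33.3 km.

x ≈ -31.0 km, y ≈ 29.3 km, depth ≈ 33.3 km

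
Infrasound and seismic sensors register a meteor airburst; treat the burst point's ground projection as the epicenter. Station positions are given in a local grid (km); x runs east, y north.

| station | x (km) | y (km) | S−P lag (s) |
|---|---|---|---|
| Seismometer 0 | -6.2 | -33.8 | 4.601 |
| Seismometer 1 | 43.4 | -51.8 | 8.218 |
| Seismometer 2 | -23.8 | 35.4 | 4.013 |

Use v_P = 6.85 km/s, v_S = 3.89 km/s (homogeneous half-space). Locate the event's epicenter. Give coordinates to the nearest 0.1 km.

Distance from S−P lag: d = Δt · v_P v_S / (v_P − v_S) = Δt · (6.85·3.89)/(6.85−3.89) ≈ 9.0022·Δt.
So d_Seismometer 0 = 41.42, d_Seismometer 1 = 73.98, d_Seismometer 2 = 36.13 km.
Circle about each station: (x + 6.2)² + (y + 33.8)² = 41.42²; (x − 43.4)² + (y + 51.8)² = 73.98²; (x + 23.8)² + (y − 35.4)² = 36.13².
Subtracting pairs of circle equations eliminates x²+y² and gives linear equations (the radical axes):
99.2 x − 36.0 y = -371.50
-35.2 x + 138.4 y = 1048.96
Solving the 2×2 system: x ≈ -1.1, y ≈ 7.3 km.
Check against Seismometer 0 (with the unrounded x, y): √((x + 6.2)²+(y + 33.8)²) = 41.42 ≈ 41.42 km. ✓

(-1.1, 7.3)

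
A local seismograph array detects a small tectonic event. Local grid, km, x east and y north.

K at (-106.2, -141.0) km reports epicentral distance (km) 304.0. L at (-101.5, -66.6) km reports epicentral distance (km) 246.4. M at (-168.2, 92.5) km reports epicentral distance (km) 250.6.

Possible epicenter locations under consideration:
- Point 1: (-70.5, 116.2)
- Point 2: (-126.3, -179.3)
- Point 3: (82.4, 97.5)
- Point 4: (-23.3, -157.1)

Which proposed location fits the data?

Point 3

For each candidate, compare |candidate − station| to the reported distance:
Point 1: residuals K 44.3, L 61.0, M 150.1 → max 150.1 km
Point 2: residuals K 260.7, L 131.0, M 24.4 → max 260.7 km
Point 3: residuals K 0.1, L 0.1, M 0.0 → max 0.1 km
Point 4: residuals K 219.6, L 126.8, M 38.0 → max 219.6 km
Only Point 3 has all residuals ≈ 0.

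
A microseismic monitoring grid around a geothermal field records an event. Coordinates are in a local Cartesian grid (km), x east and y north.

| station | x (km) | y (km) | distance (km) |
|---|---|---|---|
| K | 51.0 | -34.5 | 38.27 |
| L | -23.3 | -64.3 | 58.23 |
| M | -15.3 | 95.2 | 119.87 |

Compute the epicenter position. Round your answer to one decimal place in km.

x ≈ 15.3 km, y ≈ -20.7 km

Circle about each station: (x − 51.0)² + (y + 34.5)² = 38.27²; (x + 23.3)² + (y + 64.3)² = 58.23²; (x + 15.3)² + (y − 95.2)² = 119.87².
Subtracting the K equation from the L and M equations removes the quadratic terms:
-148.6 x − 59.6 y = -1040.01
-132.6 x + 259.4 y = -7398.34
Solving the 2×2 system: x ≈ 15.3, y ≈ -20.7 km.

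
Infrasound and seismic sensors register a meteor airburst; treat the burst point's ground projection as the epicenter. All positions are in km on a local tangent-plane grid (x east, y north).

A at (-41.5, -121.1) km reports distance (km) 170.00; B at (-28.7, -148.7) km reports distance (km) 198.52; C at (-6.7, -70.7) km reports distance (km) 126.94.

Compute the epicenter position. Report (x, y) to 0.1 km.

-49.8 km east, 48.7 km north

Circle about each station: (x + 41.5)² + (y + 121.1)² = 170.00²; (x + 28.7)² + (y + 148.7)² = 198.52²; (x + 6.7)² + (y + 70.7)² = 126.94².
Subtracting pairs of circle equations eliminates x²+y² and gives linear equations (the radical axes):
25.6 x − 55.2 y = -3962.27
69.6 x + 100.8 y = 1442.16
Solving the 2×2 system: x ≈ -49.8, y ≈ 48.7 km.
Check against A (with the unrounded x, y): √((x + 41.5)²+(y + 121.1)²) = 169.99 ≈ 170.00 km. ✓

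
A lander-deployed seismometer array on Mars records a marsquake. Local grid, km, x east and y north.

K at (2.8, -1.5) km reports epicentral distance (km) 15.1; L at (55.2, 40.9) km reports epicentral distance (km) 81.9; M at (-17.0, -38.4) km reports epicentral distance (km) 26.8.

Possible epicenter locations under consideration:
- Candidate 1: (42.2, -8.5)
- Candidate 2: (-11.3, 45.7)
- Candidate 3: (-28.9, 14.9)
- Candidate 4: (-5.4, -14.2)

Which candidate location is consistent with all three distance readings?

Candidate 4

For each candidate, compare |candidate − station| to the reported distance:
Candidate 1: residuals K 24.9, L 30.8, M 39.5 → max 39.5 km
Candidate 2: residuals K 34.2, L 15.2, M 57.5 → max 57.5 km
Candidate 3: residuals K 20.6, L 6.1, M 27.8 → max 27.8 km
Candidate 4: residuals K 0.0, L 0.0, M 0.0 → max 0.0 km
Only Candidate 4 has all residuals ≈ 0.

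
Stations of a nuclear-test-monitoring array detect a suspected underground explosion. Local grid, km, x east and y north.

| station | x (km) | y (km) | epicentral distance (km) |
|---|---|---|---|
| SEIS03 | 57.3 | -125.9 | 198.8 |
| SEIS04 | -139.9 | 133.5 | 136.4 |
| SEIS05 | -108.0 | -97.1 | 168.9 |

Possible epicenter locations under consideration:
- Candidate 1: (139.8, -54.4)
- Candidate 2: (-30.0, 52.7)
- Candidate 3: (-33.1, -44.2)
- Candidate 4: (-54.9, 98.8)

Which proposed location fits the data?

Candidate 2

For each candidate, compare |candidate − station| to the reported distance:
Candidate 1: residuals SEIS03 89.6, SEIS04 200.6, SEIS05 82.6 → max 200.6 km
Candidate 2: residuals SEIS03 0.0, SEIS04 0.0, SEIS05 0.0 → max 0.0 km
Candidate 3: residuals SEIS03 77.0, SEIS04 70.9, SEIS05 77.2 → max 77.2 km
Candidate 4: residuals SEIS03 52.4, SEIS04 44.6, SEIS05 34.1 → max 52.4 km
Only Candidate 2 has all residuals ≈ 0.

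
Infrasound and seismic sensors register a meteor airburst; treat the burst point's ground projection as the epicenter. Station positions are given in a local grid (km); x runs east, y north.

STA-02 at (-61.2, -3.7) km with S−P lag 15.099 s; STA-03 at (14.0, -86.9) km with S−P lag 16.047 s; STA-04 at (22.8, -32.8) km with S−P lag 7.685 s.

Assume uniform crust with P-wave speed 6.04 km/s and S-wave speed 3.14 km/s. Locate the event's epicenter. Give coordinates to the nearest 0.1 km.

(35.6, 15.8)

Distance from S−P lag: d = Δt · v_P v_S / (v_P − v_S) = Δt · (6.04·3.14)/(6.04−3.14) ≈ 6.5399·Δt.
So d_STA-02 = 98.75, d_STA-03 = 104.95, d_STA-04 = 50.26 km.
Circle about each station: (x + 61.2)² + (y + 3.7)² = 98.75²; (x − 14.0)² + (y + 86.9)² = 104.95²; (x − 22.8)² + (y + 32.8)² = 50.26².
Subtracting pairs of circle equations eliminates x²+y² and gives linear equations (the radical axes):
150.4 x − 166.4 y = 2725.54
168.0 x − 58.2 y = 5062.04
Solving the 2×2 system: x ≈ 35.6, y ≈ 15.8 km.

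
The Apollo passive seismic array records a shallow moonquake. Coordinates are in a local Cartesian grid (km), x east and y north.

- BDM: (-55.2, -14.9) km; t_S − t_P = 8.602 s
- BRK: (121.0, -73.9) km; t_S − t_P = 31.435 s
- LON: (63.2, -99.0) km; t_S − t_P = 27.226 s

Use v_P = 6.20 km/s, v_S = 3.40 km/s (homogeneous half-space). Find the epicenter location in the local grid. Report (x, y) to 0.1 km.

x ≈ -85.0 km, y ≈ 42.6 km

Distance from S−P lag: d = Δt · v_P v_S / (v_P − v_S) = Δt · (6.20·3.40)/(6.20−3.40) ≈ 7.5286·Δt.
So d_BDM = 64.76, d_BRK = 236.66, d_LON = 204.97 km.
Circle about each station: (x + 55.2)² + (y + 14.9)² = 64.76²; (x − 121.0)² + (y + 73.9)² = 236.66²; (x − 63.2)² + (y + 99.0)² = 204.97².
Subtracting pairs of circle equations eliminates x²+y² and gives linear equations (the radical axes):
352.4 x − 118.0 y = -34980.94
236.8 x − 168.2 y = -27292.65
Solving the 2×2 system: x ≈ -85.0, y ≈ 42.6 km.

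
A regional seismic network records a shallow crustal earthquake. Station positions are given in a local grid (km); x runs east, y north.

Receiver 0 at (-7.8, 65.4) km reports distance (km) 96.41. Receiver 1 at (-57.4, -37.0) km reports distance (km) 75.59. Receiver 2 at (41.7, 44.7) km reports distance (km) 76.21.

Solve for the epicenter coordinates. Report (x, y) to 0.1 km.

x ≈ 17.6 km, y ≈ -27.6 km

Circle about each station: (x + 7.8)² + (y − 65.4)² = 96.41²; (x + 57.4)² + (y + 37.0)² = 75.59²; (x − 41.7)² + (y − 44.7)² = 76.21².
Subtracting pairs of circle equations eliminates x²+y² and gives linear equations (the radical axes):
-99.2 x − 204.8 y = 3906.80
99.0 x − 41.4 y = 2885.90
Solving the 2×2 system: x ≈ 17.6, y ≈ -27.6 km.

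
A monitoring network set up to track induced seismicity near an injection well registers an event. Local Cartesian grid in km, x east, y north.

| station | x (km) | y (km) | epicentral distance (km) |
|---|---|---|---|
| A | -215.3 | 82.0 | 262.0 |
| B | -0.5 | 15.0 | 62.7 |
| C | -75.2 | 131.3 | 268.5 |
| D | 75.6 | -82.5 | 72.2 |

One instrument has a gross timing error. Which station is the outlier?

C

Solve using three stations at a time. Using A, B, D (subtract circle equations pairwise → linear system) gives (x, y) ≈ (13.2, -46.2).
Distances from that point to each station vs reported:
  A: calculated 262.0 vs reported 262.0 → residual 0.0 km
  B: calculated 62.7 vs reported 62.7 → residual 0.0 km
  C: calculated 198.3 vs reported 268.5 → residual 70.2 km
  D: calculated 72.2 vs reported 72.2 → residual 0.0 km
A, B, D are mutually consistent (residuals ≈ 0); C is off by 70.2 km.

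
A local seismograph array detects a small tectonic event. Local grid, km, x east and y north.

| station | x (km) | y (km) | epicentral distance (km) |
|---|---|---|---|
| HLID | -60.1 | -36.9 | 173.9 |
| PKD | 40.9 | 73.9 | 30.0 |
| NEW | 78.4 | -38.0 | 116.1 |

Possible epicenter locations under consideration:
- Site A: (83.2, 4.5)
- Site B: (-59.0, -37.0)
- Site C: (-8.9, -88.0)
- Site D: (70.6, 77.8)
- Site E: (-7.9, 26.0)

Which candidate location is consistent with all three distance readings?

For each candidate, compare |candidate − station| to the reported distance:
Site A: residuals HLID 24.7, PKD 51.3, NEW 73.3 → max 73.3 km
Site B: residuals HLID 172.8, PKD 119.3, NEW 21.3 → max 172.8 km
Site C: residuals HLID 101.6, PKD 139.4, NEW 15.5 → max 139.4 km
Site D: residuals HLID 0.0, PKD 0.0, NEW 0.0 → max 0.0 km
Site E: residuals HLID 92.2, PKD 38.4, NEW 8.7 → max 92.2 km
Only Site D has all residuals ≈ 0.

Site D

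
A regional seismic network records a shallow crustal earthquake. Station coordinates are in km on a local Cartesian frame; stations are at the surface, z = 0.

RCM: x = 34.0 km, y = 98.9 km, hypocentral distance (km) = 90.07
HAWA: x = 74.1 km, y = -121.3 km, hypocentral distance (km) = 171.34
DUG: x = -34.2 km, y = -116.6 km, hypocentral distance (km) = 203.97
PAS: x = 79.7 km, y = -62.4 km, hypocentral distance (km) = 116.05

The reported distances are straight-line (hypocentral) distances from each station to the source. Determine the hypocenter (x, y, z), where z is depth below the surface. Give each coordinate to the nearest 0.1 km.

Each station gives a sphere (x−x_i)² + (y−y_i)² + z² = d_i² (stations at z=0).
Subtracting the RCM sphere from HAWA and DUG: z² cancels, leaving linear equations in x and y:
80.2 x − 440.4 y = -11977.50
-136.4 x − 431.0 y = -29663.17
Solving: x ≈ 83.491, y ≈ 42.401 km (keep extra digits for the depth step; rounded: 83.5, 42.4).
Then from the RCM sphere: z² = 90.07² − (x − 34.0)² − (y − 98.9)² with x = 83.491, y = 42.401, so z ≈ 49.710 ≈ 49.7 km.
Check against PAS (with the unrounded solution): distance 116.06 ≈ 116.05 km. ✓

(83.5, 42.4, 49.7)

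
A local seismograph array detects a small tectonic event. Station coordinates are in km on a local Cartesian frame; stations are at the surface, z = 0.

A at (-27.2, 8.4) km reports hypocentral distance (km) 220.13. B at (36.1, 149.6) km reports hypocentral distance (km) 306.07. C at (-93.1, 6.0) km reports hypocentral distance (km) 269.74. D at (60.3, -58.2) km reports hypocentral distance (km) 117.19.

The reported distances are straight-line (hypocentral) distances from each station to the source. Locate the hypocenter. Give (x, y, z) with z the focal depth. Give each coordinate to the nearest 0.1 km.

Each station gives a sphere (x−x_i)² + (y−y_i)² + z² = d_i² (stations at z=0).
Subtracting the A sphere from B and C: z² cancels, leaving linear equations in x and y:
126.6 x + 282.4 y = -22348.66
-131.8 x − 4.8 y = -16409.24
Solving: x ≈ 129.497, y ≈ -137.192 km (keep extra digits for the depth step; rounded: 129.5, -137.2).
Then from the A sphere: z² = 220.13² − (x + 27.2)² − (y − 8.4)² with x = 129.497, y = -137.192, so z ≈ 52.022 ≈ 52.0 km.

x ≈ 129.5 km, y ≈ -137.2 km, depth ≈ 52.0 km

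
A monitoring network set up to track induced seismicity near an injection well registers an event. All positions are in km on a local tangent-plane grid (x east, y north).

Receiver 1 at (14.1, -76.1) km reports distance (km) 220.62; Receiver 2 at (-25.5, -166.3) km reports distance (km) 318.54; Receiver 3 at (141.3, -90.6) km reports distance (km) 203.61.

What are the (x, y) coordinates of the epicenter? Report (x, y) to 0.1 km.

Circle about each station: (x − 14.1)² + (y + 76.1)² = 220.62²; (x + 25.5)² + (y + 166.3)² = 318.54²; (x − 141.3)² + (y + 90.6)² = 203.61².
Subtracting pairs of circle equations eliminates x²+y² and gives linear equations (the radical axes):
-79.2 x − 180.4 y = -30478.63
254.4 x − 29.0 y = 29400.18
Solving the 2×2 system: x ≈ 128.4, y ≈ 112.6 km.
Check against Receiver 1 (with the unrounded x, y): √((x − 14.1)²+(y + 76.1)²) = 220.60 ≈ 220.62 km. ✓

x ≈ 128.4 km, y ≈ 112.6 km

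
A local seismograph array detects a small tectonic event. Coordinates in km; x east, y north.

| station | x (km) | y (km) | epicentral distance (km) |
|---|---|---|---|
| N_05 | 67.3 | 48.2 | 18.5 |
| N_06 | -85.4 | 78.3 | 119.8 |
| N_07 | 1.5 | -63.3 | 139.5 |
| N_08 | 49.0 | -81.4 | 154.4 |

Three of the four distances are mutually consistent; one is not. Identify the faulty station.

N_05

Solve using three stations at a time. Using N_06, N_07, N_08 (subtract circle equations pairwise → linear system) gives (x, y) ≈ (34.3, 72.3).
Distances from that point to each station vs reported:
  N_05: calculated 40.9 vs reported 18.5 → residual 22.4 km
  N_06: calculated 119.8 vs reported 119.8 → residual 0.0 km
  N_07: calculated 139.5 vs reported 139.5 → residual 0.0 km
  N_08: calculated 154.4 vs reported 154.4 → residual 0.0 km
N_06, N_07, N_08 are mutually consistent (residuals ≈ 0); N_05 is off by 22.4 km.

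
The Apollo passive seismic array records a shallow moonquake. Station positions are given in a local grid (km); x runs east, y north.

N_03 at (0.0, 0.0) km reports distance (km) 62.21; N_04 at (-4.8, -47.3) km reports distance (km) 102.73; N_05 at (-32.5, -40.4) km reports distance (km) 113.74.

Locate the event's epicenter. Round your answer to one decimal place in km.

Circle about each station: x² + y² = 62.21²; (x + 4.8)² + (y + 47.3)² = 102.73²; (x + 32.5)² + (y + 40.4)² = 113.74².
Subtracting the N_03 equation from the N_04 and N_05 equations removes the quadratic terms:
-9.6 x − 94.6 y = -4423.04
-65.0 x − 80.8 y = -6378.29
Solving the 2×2 system: x ≈ 45.8, y ≈ 42.1 km.

(45.8, 42.1)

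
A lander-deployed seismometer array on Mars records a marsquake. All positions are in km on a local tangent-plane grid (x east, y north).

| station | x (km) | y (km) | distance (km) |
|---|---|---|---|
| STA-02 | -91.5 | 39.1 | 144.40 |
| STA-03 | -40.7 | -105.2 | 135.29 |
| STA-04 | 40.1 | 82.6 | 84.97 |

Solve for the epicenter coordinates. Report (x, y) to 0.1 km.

Circle about each station: (x + 91.5)² + (y − 39.1)² = 144.40²; (x + 40.7)² + (y + 105.2)² = 135.29²; (x − 40.1)² + (y − 82.6)² = 84.97².
Subtracting the STA-02 equation from the STA-03 and STA-04 equations removes the quadratic terms:
101.6 x − 288.6 y = 5370.45
263.2 x + 87.0 y = 12161.17
Solving the 2×2 system: x ≈ 46.9, y ≈ -2.1 km.

x ≈ 46.9 km, y ≈ -2.1 km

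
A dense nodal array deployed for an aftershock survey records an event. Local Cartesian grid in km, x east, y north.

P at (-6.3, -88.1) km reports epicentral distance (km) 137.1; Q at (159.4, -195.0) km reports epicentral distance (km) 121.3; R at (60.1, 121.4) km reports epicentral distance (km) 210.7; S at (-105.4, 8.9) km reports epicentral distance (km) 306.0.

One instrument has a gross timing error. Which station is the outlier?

S

Solve using three stations at a time. Using P, Q, R (subtract circle equations pairwise → linear system) gives (x, y) ≈ (130.4, -77.2).
Distances from that point to each station vs reported:
  P: calculated 137.1 vs reported 137.1 → residual 0.0 km
  Q: calculated 121.3 vs reported 121.3 → residual 0.0 km
  R: calculated 210.7 vs reported 210.7 → residual 0.0 km
  S: calculated 251.0 vs reported 306.0 → residual 55.0 km
P, Q, R are mutually consistent (residuals ≈ 0); S is off by 55.0 km.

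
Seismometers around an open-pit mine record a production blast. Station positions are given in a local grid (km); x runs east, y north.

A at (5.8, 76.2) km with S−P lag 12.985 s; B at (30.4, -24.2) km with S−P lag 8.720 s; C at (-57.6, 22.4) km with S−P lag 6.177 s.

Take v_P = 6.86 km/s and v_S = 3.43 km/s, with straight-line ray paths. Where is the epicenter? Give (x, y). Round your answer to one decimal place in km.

x ≈ -26.8 km, y ≈ -6.7 km

Distance from S−P lag: d = Δt · v_P v_S / (v_P − v_S) = Δt · (6.86·3.43)/(6.86−3.43) ≈ 6.8600·Δt.
So d_A = 89.08, d_B = 59.82, d_C = 42.37 km.
Circle about each station: (x − 5.8)² + (y − 76.2)² = 89.08²; (x − 30.4)² + (y + 24.2)² = 59.82²; (x + 57.6)² + (y − 22.4)² = 42.37².
Subtracting the A equation from the B and C equations removes the quadratic terms:
49.2 x − 200.8 y = 26.53
-126.8 x − 107.6 y = 4119.47
Solving the 2×2 system: x ≈ -26.8, y ≈ -6.7 km.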